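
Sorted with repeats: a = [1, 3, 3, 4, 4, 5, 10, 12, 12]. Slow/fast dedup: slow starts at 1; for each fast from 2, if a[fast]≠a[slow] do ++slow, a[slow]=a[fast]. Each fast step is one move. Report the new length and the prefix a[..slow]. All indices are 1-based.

slow=1 fast=2: a[fast]=3≠a[slow]=1 write a[2]=3, slow++,fast++
slow=2 fast=3: a[fast]=3=a[slow] dup, fast++
slow=2 fast=4: a[fast]=4≠a[slow]=3 write a[3]=4, slow++,fast++
slow=3 fast=5: a[fast]=4=a[slow] dup, fast++
slow=3 fast=6: a[fast]=5≠a[slow]=4 write a[4]=5, slow++,fast++
slow=4 fast=7: a[fast]=10≠a[slow]=5 write a[5]=10, slow++,fast++
slow=5 fast=8: a[fast]=12≠a[slow]=10 write a[6]=12, slow++,fast++
slow=6 fast=9: a[fast]=12=a[slow] dup, fast++

length 6; prefix = [1, 3, 4, 5, 10, 12]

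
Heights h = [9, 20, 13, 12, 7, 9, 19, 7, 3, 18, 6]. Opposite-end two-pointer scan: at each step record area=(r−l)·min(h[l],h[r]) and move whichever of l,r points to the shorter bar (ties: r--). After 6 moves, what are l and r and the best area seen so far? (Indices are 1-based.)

l=2, r=6, best area=144

[1,11] min(9,6)*10=60 best=60 * → r--
[1,10] min(9,18)*9=81 best=81 * → l++
[2,10] min(20,18)*8=144 best=144 * → r--
[2,9] min(20,3)*7=21 best=144 → r--
[2,8] min(20,7)*6=42 best=144 → r--
[2,7] min(20,19)*5=95 best=144 → r--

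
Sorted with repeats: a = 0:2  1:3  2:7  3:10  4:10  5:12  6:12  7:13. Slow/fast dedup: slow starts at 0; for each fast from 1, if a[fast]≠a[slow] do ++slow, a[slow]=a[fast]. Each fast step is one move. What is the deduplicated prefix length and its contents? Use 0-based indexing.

length 6; prefix = [2, 3, 7, 10, 12, 13]

slow=0 fast=1: a[fast]=3≠a[slow]=2 write a[1]=3, slow++,fast++
slow=1 fast=2: a[fast]=7≠a[slow]=3 write a[2]=7, slow++,fast++
slow=2 fast=3: a[fast]=10≠a[slow]=7 write a[3]=10, slow++,fast++
slow=3 fast=4: a[fast]=10=a[slow] dup, fast++
slow=3 fast=5: a[fast]=12≠a[slow]=10 write a[4]=12, slow++,fast++
slow=4 fast=6: a[fast]=12=a[slow] dup, fast++
slow=4 fast=7: a[fast]=13≠a[slow]=12 write a[5]=13, slow++,fast++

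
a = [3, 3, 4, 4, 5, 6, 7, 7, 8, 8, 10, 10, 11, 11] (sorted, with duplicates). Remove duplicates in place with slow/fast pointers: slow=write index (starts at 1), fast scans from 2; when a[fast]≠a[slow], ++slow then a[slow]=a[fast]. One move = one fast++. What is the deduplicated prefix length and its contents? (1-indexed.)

length 8; prefix = [3, 4, 5, 6, 7, 8, 10, 11]

(s=1,f=2) a[fast]=3=a[slow] dup → fast++
(s=1,f=3) a[fast]=4≠a[slow]=3 write a[2]=4 → slow++,fast++
(s=2,f=4) a[fast]=4=a[slow] dup → fast++
(s=2,f=5) a[fast]=5≠a[slow]=4 write a[3]=5 → slow++,fast++
(s=3,f=6) a[fast]=6≠a[slow]=5 write a[4]=6 → slow++,fast++
(s=4,f=7) a[fast]=7≠a[slow]=6 write a[5]=7 → slow++,fast++
(s=5,f=8) a[fast]=7=a[slow] dup → fast++
(s=5,f=9) a[fast]=8≠a[slow]=7 write a[6]=8 → slow++,fast++
(s=6,f=10) a[fast]=8=a[slow] dup → fast++
(s=6,f=11) a[fast]=10≠a[slow]=8 write a[7]=10 → slow++,fast++
(s=7,f=12) a[fast]=10=a[slow] dup → fast++
(s=7,f=13) a[fast]=11≠a[slow]=10 write a[8]=11 → slow++,fast++
(s=8,f=14) a[fast]=11=a[slow] dup → fast++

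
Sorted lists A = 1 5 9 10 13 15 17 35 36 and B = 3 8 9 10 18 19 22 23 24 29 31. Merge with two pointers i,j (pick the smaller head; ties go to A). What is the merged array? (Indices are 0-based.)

[1, 3, 5, 8, 9, 9, 10, 10, 13, 15, 17, 18, 19, 22, 23, 24, 29, 31, 35, 36]

[i=0,j=0] A[i]=1<=B[j]=3 take 1 → i++
[i=1,j=0] A[i]=5>B[j]=3 take 3 → j++
[i=1,j=1] A[i]=5<=B[j]=8 take 5 → i++
[i=2,j=1] A[i]=9>B[j]=8 take 8 → j++
[i=2,j=2] A[i]=9<=B[j]=9 take 9 → i++
[i=3,j=2] A[i]=10>B[j]=9 take 9 → j++
[i=3,j=3] A[i]=10<=B[j]=10 take 10 → i++
[i=4,j=3] A[i]=13>B[j]=10 take 10 → j++
[i=4,j=4] A[i]=13<=B[j]=18 take 13 → i++
[i=5,j=4] A[i]=15<=B[j]=18 take 15 → i++
[i=6,j=4] A[i]=17<=B[j]=18 take 17 → i++
[i=7,j=4] A[i]=35>B[j]=18 take 18 → j++
[i=7,j=5] A[i]=35>B[j]=19 take 19 → j++
[i=7,j=6] A[i]=35>B[j]=22 take 22 → j++
[i=7,j=7] A[i]=35>B[j]=23 take 23 → j++
[i=7,j=8] A[i]=35>B[j]=24 take 24 → j++
[i=7,j=9] A[i]=35>B[j]=29 take 29 → j++
[i=7,j=10] A[i]=35>B[j]=31 take 31 → j++
[i=7,j=11] B done, take A[i]=35 → i++
[i=8,j=11] B done, take A[i]=36 → i++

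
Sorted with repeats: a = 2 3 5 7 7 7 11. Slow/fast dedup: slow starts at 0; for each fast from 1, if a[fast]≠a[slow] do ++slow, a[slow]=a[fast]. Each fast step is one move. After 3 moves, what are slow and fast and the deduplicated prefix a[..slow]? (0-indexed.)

slow=3, fast=4, prefix=[2, 3, 5, 7]

slow=0 fast=1: a[fast]=3≠a[slow]=2 write a[1]=3, slow++,fast++
slow=1 fast=2: a[fast]=5≠a[slow]=3 write a[2]=5, slow++,fast++
slow=2 fast=3: a[fast]=7≠a[slow]=5 write a[3]=7, slow++,fast++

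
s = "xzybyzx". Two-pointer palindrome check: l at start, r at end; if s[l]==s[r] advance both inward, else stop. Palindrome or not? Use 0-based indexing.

palindrome

[0,6] 'x'=='x' → l++,r--
[1,5] 'z'=='z' → l++,r--
[2,4] 'y'=='y' → l++,r--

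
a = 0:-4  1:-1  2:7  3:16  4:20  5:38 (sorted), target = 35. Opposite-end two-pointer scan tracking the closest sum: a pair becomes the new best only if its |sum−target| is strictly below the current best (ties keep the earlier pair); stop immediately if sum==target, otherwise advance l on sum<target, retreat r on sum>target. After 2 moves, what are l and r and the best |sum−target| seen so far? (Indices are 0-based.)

l=1, r=4, best |Δ|=1

[0,5] -4+38=34 d=1 * → l++
[1,5] -1+38=37 d=2 → r--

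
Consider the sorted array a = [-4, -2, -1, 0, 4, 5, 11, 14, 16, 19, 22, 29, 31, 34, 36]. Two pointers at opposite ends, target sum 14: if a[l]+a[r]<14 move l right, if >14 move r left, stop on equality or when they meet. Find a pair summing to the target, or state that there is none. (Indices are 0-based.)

[0,14] -4+36=32 >14 → r--
[0,13] -4+34=30 >14 → r--
[0,12] -4+31=27 >14 → r--
[0,11] -4+29=25 >14 → r--
[0,10] -4+22=18 >14 → r--
[0,9] -4+19=15 >14 → r--
[0,8] -4+16=12 <14 → l++
[1,8] -2+16=14 → found

(-2, 16)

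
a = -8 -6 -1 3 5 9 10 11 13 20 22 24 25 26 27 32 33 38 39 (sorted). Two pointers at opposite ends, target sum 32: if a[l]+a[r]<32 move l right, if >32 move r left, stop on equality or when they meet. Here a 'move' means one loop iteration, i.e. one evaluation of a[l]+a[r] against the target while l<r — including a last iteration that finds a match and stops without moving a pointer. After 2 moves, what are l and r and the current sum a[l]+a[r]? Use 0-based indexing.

l=0 r=18: -8+39=31 <32, l++
l=1 r=18: -6+39=33 >32, r--

l=1, r=17, sum=32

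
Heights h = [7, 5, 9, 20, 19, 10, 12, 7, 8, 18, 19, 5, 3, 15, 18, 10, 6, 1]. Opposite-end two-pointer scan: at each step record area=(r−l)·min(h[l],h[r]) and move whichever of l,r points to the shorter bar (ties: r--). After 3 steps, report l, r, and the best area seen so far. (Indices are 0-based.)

l=1, r=15, best area=105

[0,17] min(7,1)*17=17 best=17 * → r--
[0,16] min(7,6)*16=96 best=96 * → r--
[0,15] min(7,10)*15=105 best=105 * → l++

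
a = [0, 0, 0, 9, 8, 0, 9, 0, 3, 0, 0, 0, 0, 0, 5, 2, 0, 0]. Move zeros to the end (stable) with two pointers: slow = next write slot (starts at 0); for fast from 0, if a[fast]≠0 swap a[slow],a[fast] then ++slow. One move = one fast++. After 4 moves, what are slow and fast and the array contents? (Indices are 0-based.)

slow=1, fast=4, a=[9, 0, 0, 0, 8, 0, 9, 0, 3, 0, 0, 0, 0, 0, 5, 2, 0, 0]

slow=0 fast=0: a[fast]=0, fast++
slow=0 fast=1: a[fast]=0, fast++
slow=0 fast=2: a[fast]=0, fast++
slow=0 fast=3: a[fast]=9≠0 swap→a[0]=9, slow++,fast++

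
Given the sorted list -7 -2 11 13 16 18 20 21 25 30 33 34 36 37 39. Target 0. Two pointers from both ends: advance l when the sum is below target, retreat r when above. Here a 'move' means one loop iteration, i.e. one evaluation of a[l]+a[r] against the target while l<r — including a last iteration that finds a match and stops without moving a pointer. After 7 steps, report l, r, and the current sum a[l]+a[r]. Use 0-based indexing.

[0,14] -7+39=32 >0 → r--
[0,13] -7+37=30 >0 → r--
[0,12] -7+36=29 >0 → r--
[0,11] -7+34=27 >0 → r--
[0,10] -7+33=26 >0 → r--
[0,9] -7+30=23 >0 → r--
[0,8] -7+25=18 >0 → r--

l=0, r=7, sum=14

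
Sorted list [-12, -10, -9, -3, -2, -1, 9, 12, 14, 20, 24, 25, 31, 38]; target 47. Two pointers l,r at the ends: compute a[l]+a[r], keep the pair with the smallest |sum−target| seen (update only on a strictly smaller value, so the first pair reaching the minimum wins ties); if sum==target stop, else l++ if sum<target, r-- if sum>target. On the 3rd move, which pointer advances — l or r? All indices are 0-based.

l

l=0 r=13: -12+38=26 d=21 *, l++
l=1 r=13: -10+38=28 d=19 *, l++
l=2 r=13: -9+38=29 d=18 *, l++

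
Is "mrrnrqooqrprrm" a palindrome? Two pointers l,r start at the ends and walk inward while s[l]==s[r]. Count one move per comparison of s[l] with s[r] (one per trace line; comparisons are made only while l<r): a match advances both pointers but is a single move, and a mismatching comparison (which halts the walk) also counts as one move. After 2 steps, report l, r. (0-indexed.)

l=2, r=11

[0,13] 'm'=='m' → l++,r--
[1,12] 'r'=='r' → l++,r--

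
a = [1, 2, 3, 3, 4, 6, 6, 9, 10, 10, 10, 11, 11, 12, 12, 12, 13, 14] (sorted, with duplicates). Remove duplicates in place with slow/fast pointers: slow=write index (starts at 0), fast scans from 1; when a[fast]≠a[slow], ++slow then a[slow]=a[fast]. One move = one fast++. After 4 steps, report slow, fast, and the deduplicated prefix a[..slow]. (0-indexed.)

slow=0 fast=1: a[fast]=2≠a[slow]=1 write a[1]=2, slow++,fast++
slow=1 fast=2: a[fast]=3≠a[slow]=2 write a[2]=3, slow++,fast++
slow=2 fast=3: a[fast]=3=a[slow] dup, fast++
slow=2 fast=4: a[fast]=4≠a[slow]=3 write a[3]=4, slow++,fast++

slow=3, fast=5, prefix=[1, 2, 3, 4]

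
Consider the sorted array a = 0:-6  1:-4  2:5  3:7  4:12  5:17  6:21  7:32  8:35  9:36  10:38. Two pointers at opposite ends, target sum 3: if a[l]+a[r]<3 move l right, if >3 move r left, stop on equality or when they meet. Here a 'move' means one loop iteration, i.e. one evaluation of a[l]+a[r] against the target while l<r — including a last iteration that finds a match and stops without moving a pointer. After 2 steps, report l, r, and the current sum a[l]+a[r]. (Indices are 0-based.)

l=0, r=8, sum=29

l=0 r=10: -6+38=32 >3, r--
l=0 r=9: -6+36=30 >3, r--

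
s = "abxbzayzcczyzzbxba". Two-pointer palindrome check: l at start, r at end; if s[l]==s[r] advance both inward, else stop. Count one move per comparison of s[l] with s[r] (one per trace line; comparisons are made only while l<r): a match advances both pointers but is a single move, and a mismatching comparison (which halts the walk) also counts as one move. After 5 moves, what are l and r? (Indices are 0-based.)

l=5, r=12

l=0 r=17: 'a'=='a', l++,r--
l=1 r=16: 'b'=='b', l++,r--
l=2 r=15: 'x'=='x', l++,r--
l=3 r=14: 'b'=='b', l++,r--
l=4 r=13: 'z'=='z', l++,r--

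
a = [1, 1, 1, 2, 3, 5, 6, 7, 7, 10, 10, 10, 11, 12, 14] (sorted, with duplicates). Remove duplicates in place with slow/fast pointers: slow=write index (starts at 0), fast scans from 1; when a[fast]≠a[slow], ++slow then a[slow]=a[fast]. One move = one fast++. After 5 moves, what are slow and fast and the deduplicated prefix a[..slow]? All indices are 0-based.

(s=0,f=1) a[fast]=1=a[slow] dup → fast++
(s=0,f=2) a[fast]=1=a[slow] dup → fast++
(s=0,f=3) a[fast]=2≠a[slow]=1 write a[1]=2 → slow++,fast++
(s=1,f=4) a[fast]=3≠a[slow]=2 write a[2]=3 → slow++,fast++
(s=2,f=5) a[fast]=5≠a[slow]=3 write a[3]=5 → slow++,fast++

slow=3, fast=6, prefix=[1, 2, 3, 5]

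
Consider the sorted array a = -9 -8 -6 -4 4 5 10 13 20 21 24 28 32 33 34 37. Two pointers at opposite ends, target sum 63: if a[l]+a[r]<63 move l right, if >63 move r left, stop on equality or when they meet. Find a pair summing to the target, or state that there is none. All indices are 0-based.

no pair

[0,15] -9+37=28 <63 → l++
[1,15] -8+37=29 <63 → l++
[2,15] -6+37=31 <63 → l++
[3,15] -4+37=33 <63 → l++
[4,15] 4+37=41 <63 → l++
[5,15] 5+37=42 <63 → l++
[6,15] 10+37=47 <63 → l++
[7,15] 13+37=50 <63 → l++
[8,15] 20+37=57 <63 → l++
[9,15] 21+37=58 <63 → l++
[10,15] 24+37=61 <63 → l++
[11,15] 28+37=65 >63 → r--
[11,14] 28+34=62 <63 → l++
[12,14] 32+34=66 >63 → r--
[12,13] 32+33=65 >63 → r--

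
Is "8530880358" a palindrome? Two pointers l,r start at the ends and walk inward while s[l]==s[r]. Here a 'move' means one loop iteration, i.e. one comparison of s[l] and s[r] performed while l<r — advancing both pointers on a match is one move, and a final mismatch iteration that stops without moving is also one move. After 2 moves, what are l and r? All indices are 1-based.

[1,10] '8'=='8' → l++,r--
[2,9] '5'=='5' → l++,r--

l=3, r=8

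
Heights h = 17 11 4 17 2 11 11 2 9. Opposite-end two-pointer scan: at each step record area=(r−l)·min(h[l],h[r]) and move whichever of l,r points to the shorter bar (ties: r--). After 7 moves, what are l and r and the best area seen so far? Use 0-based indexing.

[0,8] min(17,9)*8=72 best=72 * → r--
[0,7] min(17,2)*7=14 best=72 → r--
[0,6] min(17,11)*6=66 best=72 → r--
[0,5] min(17,11)*5=55 best=72 → r--
[0,4] min(17,2)*4=8 best=72 → r--
[0,3] min(17,17)*3=51 best=72 → r--
[0,2] min(17,4)*2=8 best=72 → r--

l=0, r=1, best area=72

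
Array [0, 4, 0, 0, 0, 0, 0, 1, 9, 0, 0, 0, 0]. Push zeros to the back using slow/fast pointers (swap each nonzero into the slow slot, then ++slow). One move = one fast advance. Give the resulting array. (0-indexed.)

slow=0 fast=0: a[fast]=0, fast++
slow=0 fast=1: a[fast]=4≠0 swap→a[0]=4, slow++,fast++
slow=1 fast=2: a[fast]=0, fast++
slow=1 fast=3: a[fast]=0, fast++
slow=1 fast=4: a[fast]=0, fast++
slow=1 fast=5: a[fast]=0, fast++
slow=1 fast=6: a[fast]=0, fast++
slow=1 fast=7: a[fast]=1≠0 swap→a[1]=1, slow++,fast++
slow=2 fast=8: a[fast]=9≠0 swap→a[2]=9, slow++,fast++
slow=3 fast=9: a[fast]=0, fast++
slow=3 fast=10: a[fast]=0, fast++
slow=3 fast=11: a[fast]=0, fast++
slow=3 fast=12: a[fast]=0, fast++

[4, 1, 9, 0, 0, 0, 0, 0, 0, 0, 0, 0, 0]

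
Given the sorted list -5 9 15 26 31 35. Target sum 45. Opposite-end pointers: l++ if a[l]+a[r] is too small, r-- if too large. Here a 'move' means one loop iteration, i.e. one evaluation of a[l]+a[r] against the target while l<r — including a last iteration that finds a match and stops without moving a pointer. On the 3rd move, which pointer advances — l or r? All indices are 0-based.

r

[0,5] -5+35=30 <45 → l++
[1,5] 9+35=44 <45 → l++
[2,5] 15+35=50 >45 → r--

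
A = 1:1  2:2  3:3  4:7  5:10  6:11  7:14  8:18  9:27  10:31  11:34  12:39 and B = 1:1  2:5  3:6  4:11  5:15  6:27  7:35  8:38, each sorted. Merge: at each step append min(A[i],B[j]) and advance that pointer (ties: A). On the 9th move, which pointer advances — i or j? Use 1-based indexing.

i

i=1 j=1: A[i]=1<=B[j]=1 take 1, i++
i=2 j=1: A[i]=2>B[j]=1 take 1, j++
i=2 j=2: A[i]=2<=B[j]=5 take 2, i++
i=3 j=2: A[i]=3<=B[j]=5 take 3, i++
i=4 j=2: A[i]=7>B[j]=5 take 5, j++
i=4 j=3: A[i]=7>B[j]=6 take 6, j++
i=4 j=4: A[i]=7<=B[j]=11 take 7, i++
i=5 j=4: A[i]=10<=B[j]=11 take 10, i++
i=6 j=4: A[i]=11<=B[j]=11 take 11, i++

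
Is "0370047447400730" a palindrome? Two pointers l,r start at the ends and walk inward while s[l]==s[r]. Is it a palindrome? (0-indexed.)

[0,15] '0'=='0' → l++,r--
[1,14] '3'=='3' → l++,r--
[2,13] '7'=='7' → l++,r--
[3,12] '0'=='0' → l++,r--
[4,11] '0'=='0' → l++,r--
[5,10] '4'=='4' → l++,r--
[6,9] '7'=='7' → l++,r--
[7,8] '4'=='4' → l++,r--

palindrome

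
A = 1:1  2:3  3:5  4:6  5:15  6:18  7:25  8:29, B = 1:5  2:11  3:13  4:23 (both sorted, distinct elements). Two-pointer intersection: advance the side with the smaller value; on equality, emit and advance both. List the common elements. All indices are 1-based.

intersection = [5]

i=1 j=1: 1<5, i++
i=2 j=1: 3<5, i++
i=3 j=1: 5==5 emit, i++,j++
i=4 j=2: 6<11, i++
i=5 j=2: 15>11, j++
i=5 j=3: 15>13, j++
i=5 j=4: 15<23, i++
i=6 j=4: 18<23, i++
i=7 j=4: 25>23, j++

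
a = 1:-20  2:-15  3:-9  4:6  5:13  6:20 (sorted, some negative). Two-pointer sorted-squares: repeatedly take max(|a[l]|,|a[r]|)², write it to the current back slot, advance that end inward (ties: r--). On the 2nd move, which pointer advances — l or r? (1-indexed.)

l

[1,6] |-20|<=|20| out[6]=400 → r--
[1,5] |-20|>|13| out[5]=400 → l++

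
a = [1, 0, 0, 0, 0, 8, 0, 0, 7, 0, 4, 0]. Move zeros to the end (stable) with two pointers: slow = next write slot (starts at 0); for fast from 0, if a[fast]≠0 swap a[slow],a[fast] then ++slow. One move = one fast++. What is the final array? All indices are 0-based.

(s=0,f=0) a[fast]=1≠0 swap→a[0]=1 → slow++,fast++
(s=1,f=1) a[fast]=0 → fast++
(s=1,f=2) a[fast]=0 → fast++
(s=1,f=3) a[fast]=0 → fast++
(s=1,f=4) a[fast]=0 → fast++
(s=1,f=5) a[fast]=8≠0 swap→a[1]=8 → slow++,fast++
(s=2,f=6) a[fast]=0 → fast++
(s=2,f=7) a[fast]=0 → fast++
(s=2,f=8) a[fast]=7≠0 swap→a[2]=7 → slow++,fast++
(s=3,f=9) a[fast]=0 → fast++
(s=3,f=10) a[fast]=4≠0 swap→a[3]=4 → slow++,fast++
(s=4,f=11) a[fast]=0 → fast++

[1, 8, 7, 4, 0, 0, 0, 0, 0, 0, 0, 0]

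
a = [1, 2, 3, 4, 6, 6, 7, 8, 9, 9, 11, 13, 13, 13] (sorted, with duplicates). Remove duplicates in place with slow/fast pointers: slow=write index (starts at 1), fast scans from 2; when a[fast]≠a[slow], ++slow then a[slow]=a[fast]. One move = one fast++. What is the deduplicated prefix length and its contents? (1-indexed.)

length 10; prefix = [1, 2, 3, 4, 6, 7, 8, 9, 11, 13]

slow=1 fast=2: a[fast]=2≠a[slow]=1 write a[2]=2, slow++,fast++
slow=2 fast=3: a[fast]=3≠a[slow]=2 write a[3]=3, slow++,fast++
slow=3 fast=4: a[fast]=4≠a[slow]=3 write a[4]=4, slow++,fast++
slow=4 fast=5: a[fast]=6≠a[slow]=4 write a[5]=6, slow++,fast++
slow=5 fast=6: a[fast]=6=a[slow] dup, fast++
slow=5 fast=7: a[fast]=7≠a[slow]=6 write a[6]=7, slow++,fast++
slow=6 fast=8: a[fast]=8≠a[slow]=7 write a[7]=8, slow++,fast++
slow=7 fast=9: a[fast]=9≠a[slow]=8 write a[8]=9, slow++,fast++
slow=8 fast=10: a[fast]=9=a[slow] dup, fast++
slow=8 fast=11: a[fast]=11≠a[slow]=9 write a[9]=11, slow++,fast++
slow=9 fast=12: a[fast]=13≠a[slow]=11 write a[10]=13, slow++,fast++
slow=10 fast=13: a[fast]=13=a[slow] dup, fast++
slow=10 fast=14: a[fast]=13=a[slow] dup, fast++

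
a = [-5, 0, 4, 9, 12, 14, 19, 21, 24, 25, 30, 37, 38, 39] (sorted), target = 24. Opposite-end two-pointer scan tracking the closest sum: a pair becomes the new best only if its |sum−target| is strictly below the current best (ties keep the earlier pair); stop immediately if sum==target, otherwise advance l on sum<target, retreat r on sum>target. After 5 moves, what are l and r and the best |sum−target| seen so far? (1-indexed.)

l=1 r=14: -5+39=34 d=10 *, r--
l=1 r=13: -5+38=33 d=9 *, r--
l=1 r=12: -5+37=32 d=8 *, r--
l=1 r=11: -5+30=25 d=1 *, r--
l=1 r=10: -5+25=20 d=4, l++

l=2, r=10, best |Δ|=1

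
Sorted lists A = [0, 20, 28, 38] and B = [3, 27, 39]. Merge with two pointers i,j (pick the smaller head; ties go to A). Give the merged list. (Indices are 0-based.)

[i=0,j=0] A[i]=0<=B[j]=3 take 0 → i++
[i=1,j=0] A[i]=20>B[j]=3 take 3 → j++
[i=1,j=1] A[i]=20<=B[j]=27 take 20 → i++
[i=2,j=1] A[i]=28>B[j]=27 take 27 → j++
[i=2,j=2] A[i]=28<=B[j]=39 take 28 → i++
[i=3,j=2] A[i]=38<=B[j]=39 take 38 → i++
[i=4,j=2] A done, take B[j]=39 → j++

[0, 3, 20, 27, 28, 38, 39]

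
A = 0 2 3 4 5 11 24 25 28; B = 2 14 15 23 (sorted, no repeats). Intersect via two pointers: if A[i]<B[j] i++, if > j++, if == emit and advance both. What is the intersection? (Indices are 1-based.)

i=1 j=1: 0<2, i++
i=2 j=1: 2==2 emit, i++,j++
i=3 j=2: 3<14, i++
i=4 j=2: 4<14, i++
i=5 j=2: 5<14, i++
i=6 j=2: 11<14, i++
i=7 j=2: 24>14, j++
i=7 j=3: 24>15, j++
i=7 j=4: 24>23, j++

intersection = [2]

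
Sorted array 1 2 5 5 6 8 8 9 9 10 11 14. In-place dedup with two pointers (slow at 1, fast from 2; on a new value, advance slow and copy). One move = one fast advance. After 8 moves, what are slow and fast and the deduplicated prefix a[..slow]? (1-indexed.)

(s=1,f=2) a[fast]=2≠a[slow]=1 write a[2]=2 → slow++,fast++
(s=2,f=3) a[fast]=5≠a[slow]=2 write a[3]=5 → slow++,fast++
(s=3,f=4) a[fast]=5=a[slow] dup → fast++
(s=3,f=5) a[fast]=6≠a[slow]=5 write a[4]=6 → slow++,fast++
(s=4,f=6) a[fast]=8≠a[slow]=6 write a[5]=8 → slow++,fast++
(s=5,f=7) a[fast]=8=a[slow] dup → fast++
(s=5,f=8) a[fast]=9≠a[slow]=8 write a[6]=9 → slow++,fast++
(s=6,f=9) a[fast]=9=a[slow] dup → fast++

slow=6, fast=10, prefix=[1, 2, 5, 6, 8, 9]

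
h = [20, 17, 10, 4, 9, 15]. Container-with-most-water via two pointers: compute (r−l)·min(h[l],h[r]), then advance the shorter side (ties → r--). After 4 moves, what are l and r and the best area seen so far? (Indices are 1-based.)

l=1, r=2, best area=75

l=1 r=6: min(20,15)*5=75 best=75 *, r--
l=1 r=5: min(20,9)*4=36 best=75, r--
l=1 r=4: min(20,4)*3=12 best=75, r--
l=1 r=3: min(20,10)*2=20 best=75, r--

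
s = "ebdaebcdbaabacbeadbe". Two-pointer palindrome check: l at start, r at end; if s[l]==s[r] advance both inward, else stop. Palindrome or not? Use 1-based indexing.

l=1 r=20: 'e'=='e', l++,r--
l=2 r=19: 'b'=='b', l++,r--
l=3 r=18: 'd'=='d', l++,r--
l=4 r=17: 'a'=='a', l++,r--
l=5 r=16: 'e'=='e', l++,r--
l=6 r=15: 'b'=='b', l++,r--
l=7 r=14: 'c'=='c', l++,r--
l=8 r=13: 'd'!='a', stop

not a palindrome (mismatch at 8,13)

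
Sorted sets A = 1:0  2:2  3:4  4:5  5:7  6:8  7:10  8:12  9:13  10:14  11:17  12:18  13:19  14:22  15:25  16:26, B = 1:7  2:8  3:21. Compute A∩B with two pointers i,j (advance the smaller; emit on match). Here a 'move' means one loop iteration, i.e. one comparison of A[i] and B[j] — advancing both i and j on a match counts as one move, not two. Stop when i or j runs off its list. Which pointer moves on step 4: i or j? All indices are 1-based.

i

[i=1,j=1] 0<7 → i++
[i=2,j=1] 2<7 → i++
[i=3,j=1] 4<7 → i++
[i=4,j=1] 5<7 → i++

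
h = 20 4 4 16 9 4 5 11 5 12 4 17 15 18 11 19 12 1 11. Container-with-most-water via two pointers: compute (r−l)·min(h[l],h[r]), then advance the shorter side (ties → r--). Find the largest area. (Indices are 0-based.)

max area = 285

l=0 r=18: min(20,11)*18=198 best=198 *, r--
l=0 r=17: min(20,1)*17=17 best=198, r--
l=0 r=16: min(20,12)*16=192 best=198, r--
l=0 r=15: min(20,19)*15=285 best=285 *, r--
l=0 r=14: min(20,11)*14=154 best=285, r--
l=0 r=13: min(20,18)*13=234 best=285, r--
l=0 r=12: min(20,15)*12=180 best=285, r--
l=0 r=11: min(20,17)*11=187 best=285, r--
l=0 r=10: min(20,4)*10=40 best=285, r--
l=0 r=9: min(20,12)*9=108 best=285, r--
l=0 r=8: min(20,5)*8=40 best=285, r--
l=0 r=7: min(20,11)*7=77 best=285, r--
l=0 r=6: min(20,5)*6=30 best=285, r--
l=0 r=5: min(20,4)*5=20 best=285, r--
l=0 r=4: min(20,9)*4=36 best=285, r--
l=0 r=3: min(20,16)*3=48 best=285, r--
l=0 r=2: min(20,4)*2=8 best=285, r--
l=0 r=1: min(20,4)*1=4 best=285, r--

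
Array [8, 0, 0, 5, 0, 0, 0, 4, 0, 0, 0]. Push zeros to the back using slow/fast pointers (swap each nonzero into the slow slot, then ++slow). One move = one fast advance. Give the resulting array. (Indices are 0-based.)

[8, 5, 4, 0, 0, 0, 0, 0, 0, 0, 0]

slow=0 fast=0: a[fast]=8≠0 swap→a[0]=8, slow++,fast++
slow=1 fast=1: a[fast]=0, fast++
slow=1 fast=2: a[fast]=0, fast++
slow=1 fast=3: a[fast]=5≠0 swap→a[1]=5, slow++,fast++
slow=2 fast=4: a[fast]=0, fast++
slow=2 fast=5: a[fast]=0, fast++
slow=2 fast=6: a[fast]=0, fast++
slow=2 fast=7: a[fast]=4≠0 swap→a[2]=4, slow++,fast++
slow=3 fast=8: a[fast]=0, fast++
slow=3 fast=9: a[fast]=0, fast++
slow=3 fast=10: a[fast]=0, fast++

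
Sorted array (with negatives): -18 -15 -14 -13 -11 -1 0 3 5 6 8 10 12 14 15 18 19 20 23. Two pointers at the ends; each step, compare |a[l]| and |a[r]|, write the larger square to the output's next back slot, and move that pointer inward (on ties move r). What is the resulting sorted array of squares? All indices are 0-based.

l=0 r=18: |-18|<=|23| out[18]=529, r--
l=0 r=17: |-18|<=|20| out[17]=400, r--
l=0 r=16: |-18|<=|19| out[16]=361, r--
l=0 r=15: |-18|<=|18| out[15]=324, r--
l=0 r=14: |-18|>|15| out[14]=324, l++
l=1 r=14: |-15|<=|15| out[13]=225, r--
l=1 r=13: |-15|>|14| out[12]=225, l++
l=2 r=13: |-14|<=|14| out[11]=196, r--
l=2 r=12: |-14|>|12| out[10]=196, l++
l=3 r=12: |-13|>|12| out[9]=169, l++
l=4 r=12: |-11|<=|12| out[8]=144, r--
l=4 r=11: |-11|>|10| out[7]=121, l++
l=5 r=11: |-1|<=|10| out[6]=100, r--
l=5 r=10: |-1|<=|8| out[5]=64, r--
l=5 r=9: |-1|<=|6| out[4]=36, r--
l=5 r=8: |-1|<=|5| out[3]=25, r--
l=5 r=7: |-1|<=|3| out[2]=9, r--
l=5 r=6: |-1|>|0| out[1]=1, l++
l=6 r=6: |0|<=|0| out[0]=0, r--

[0, 1, 9, 25, 36, 64, 100, 121, 144, 169, 196, 196, 225, 225, 324, 324, 361, 400, 529]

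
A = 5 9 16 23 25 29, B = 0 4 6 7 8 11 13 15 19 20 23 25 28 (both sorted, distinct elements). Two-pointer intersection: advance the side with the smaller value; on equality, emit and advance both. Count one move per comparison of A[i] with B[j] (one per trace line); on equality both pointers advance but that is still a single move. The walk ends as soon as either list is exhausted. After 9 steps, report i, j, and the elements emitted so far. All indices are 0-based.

i=2, j=7, emitted=[]

i=0 j=0: 5>0, j++
i=0 j=1: 5>4, j++
i=0 j=2: 5<6, i++
i=1 j=2: 9>6, j++
i=1 j=3: 9>7, j++
i=1 j=4: 9>8, j++
i=1 j=5: 9<11, i++
i=2 j=5: 16>11, j++
i=2 j=6: 16>13, j++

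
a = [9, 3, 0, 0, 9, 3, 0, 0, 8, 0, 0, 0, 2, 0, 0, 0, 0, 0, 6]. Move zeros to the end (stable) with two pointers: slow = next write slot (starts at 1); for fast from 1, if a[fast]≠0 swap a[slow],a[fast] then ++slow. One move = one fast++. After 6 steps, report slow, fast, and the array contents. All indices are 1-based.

slow=1 fast=1: a[fast]=9≠0 swap→a[1]=9, slow++,fast++
slow=2 fast=2: a[fast]=3≠0 swap→a[2]=3, slow++,fast++
slow=3 fast=3: a[fast]=0, fast++
slow=3 fast=4: a[fast]=0, fast++
slow=3 fast=5: a[fast]=9≠0 swap→a[3]=9, slow++,fast++
slow=4 fast=6: a[fast]=3≠0 swap→a[4]=3, slow++,fast++

slow=5, fast=7, a=[9, 3, 9, 3, 0, 0, 0, 0, 8, 0, 0, 0, 2, 0, 0, 0, 0, 0, 6]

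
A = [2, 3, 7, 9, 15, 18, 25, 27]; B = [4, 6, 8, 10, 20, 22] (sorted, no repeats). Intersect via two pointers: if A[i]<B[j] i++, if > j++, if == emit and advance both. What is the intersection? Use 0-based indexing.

intersection = []

[i=0,j=0] 2<4 → i++
[i=1,j=0] 3<4 → i++
[i=2,j=0] 7>4 → j++
[i=2,j=1] 7>6 → j++
[i=2,j=2] 7<8 → i++
[i=3,j=2] 9>8 → j++
[i=3,j=3] 9<10 → i++
[i=4,j=3] 15>10 → j++
[i=4,j=4] 15<20 → i++
[i=5,j=4] 18<20 → i++
[i=6,j=4] 25>20 → j++
[i=6,j=5] 25>22 → j++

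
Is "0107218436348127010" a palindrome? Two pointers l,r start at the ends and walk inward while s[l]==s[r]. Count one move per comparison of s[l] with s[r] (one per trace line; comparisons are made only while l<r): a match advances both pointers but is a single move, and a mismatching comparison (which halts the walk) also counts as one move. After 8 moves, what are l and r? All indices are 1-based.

l=9, r=11

l=1 r=19: '0'=='0', l++,r--
l=2 r=18: '1'=='1', l++,r--
l=3 r=17: '0'=='0', l++,r--
l=4 r=16: '7'=='7', l++,r--
l=5 r=15: '2'=='2', l++,r--
l=6 r=14: '1'=='1', l++,r--
l=7 r=13: '8'=='8', l++,r--
l=8 r=12: '4'=='4', l++,r--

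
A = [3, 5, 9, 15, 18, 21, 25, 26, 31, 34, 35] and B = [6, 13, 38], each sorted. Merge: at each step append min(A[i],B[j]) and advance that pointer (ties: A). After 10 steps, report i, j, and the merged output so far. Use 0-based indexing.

i=8, j=2, merged so far=[3, 5, 6, 9, 13, 15, 18, 21, 25, 26]

[i=0,j=0] A[i]=3<=B[j]=6 take 3 → i++
[i=1,j=0] A[i]=5<=B[j]=6 take 5 → i++
[i=2,j=0] A[i]=9>B[j]=6 take 6 → j++
[i=2,j=1] A[i]=9<=B[j]=13 take 9 → i++
[i=3,j=1] A[i]=15>B[j]=13 take 13 → j++
[i=3,j=2] A[i]=15<=B[j]=38 take 15 → i++
[i=4,j=2] A[i]=18<=B[j]=38 take 18 → i++
[i=5,j=2] A[i]=21<=B[j]=38 take 21 → i++
[i=6,j=2] A[i]=25<=B[j]=38 take 25 → i++
[i=7,j=2] A[i]=26<=B[j]=38 take 26 → i++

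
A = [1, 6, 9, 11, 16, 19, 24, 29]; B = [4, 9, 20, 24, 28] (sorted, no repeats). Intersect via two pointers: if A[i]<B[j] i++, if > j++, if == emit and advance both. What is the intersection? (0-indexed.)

i=0 j=0: 1<4, i++
i=1 j=0: 6>4, j++
i=1 j=1: 6<9, i++
i=2 j=1: 9==9 emit, i++,j++
i=3 j=2: 11<20, i++
i=4 j=2: 16<20, i++
i=5 j=2: 19<20, i++
i=6 j=2: 24>20, j++
i=6 j=3: 24==24 emit, i++,j++
i=7 j=4: 29>28, j++

intersection = [9, 24]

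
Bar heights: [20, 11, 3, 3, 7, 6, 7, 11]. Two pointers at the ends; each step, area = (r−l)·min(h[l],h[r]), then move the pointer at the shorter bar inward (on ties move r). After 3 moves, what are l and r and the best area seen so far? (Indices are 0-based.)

l=0, r=4, best area=77

[0,7] min(20,11)*7=77 best=77 * → r--
[0,6] min(20,7)*6=42 best=77 → r--
[0,5] min(20,6)*5=30 best=77 → r--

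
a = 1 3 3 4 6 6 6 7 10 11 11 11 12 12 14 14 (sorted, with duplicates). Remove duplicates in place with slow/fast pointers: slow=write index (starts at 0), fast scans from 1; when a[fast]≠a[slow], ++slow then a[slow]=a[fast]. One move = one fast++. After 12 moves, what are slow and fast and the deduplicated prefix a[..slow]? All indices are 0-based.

slow=7, fast=13, prefix=[1, 3, 4, 6, 7, 10, 11, 12]

(s=0,f=1) a[fast]=3≠a[slow]=1 write a[1]=3 → slow++,fast++
(s=1,f=2) a[fast]=3=a[slow] dup → fast++
(s=1,f=3) a[fast]=4≠a[slow]=3 write a[2]=4 → slow++,fast++
(s=2,f=4) a[fast]=6≠a[slow]=4 write a[3]=6 → slow++,fast++
(s=3,f=5) a[fast]=6=a[slow] dup → fast++
(s=3,f=6) a[fast]=6=a[slow] dup → fast++
(s=3,f=7) a[fast]=7≠a[slow]=6 write a[4]=7 → slow++,fast++
(s=4,f=8) a[fast]=10≠a[slow]=7 write a[5]=10 → slow++,fast++
(s=5,f=9) a[fast]=11≠a[slow]=10 write a[6]=11 → slow++,fast++
(s=6,f=10) a[fast]=11=a[slow] dup → fast++
(s=6,f=11) a[fast]=11=a[slow] dup → fast++
(s=6,f=12) a[fast]=12≠a[slow]=11 write a[7]=12 → slow++,fast++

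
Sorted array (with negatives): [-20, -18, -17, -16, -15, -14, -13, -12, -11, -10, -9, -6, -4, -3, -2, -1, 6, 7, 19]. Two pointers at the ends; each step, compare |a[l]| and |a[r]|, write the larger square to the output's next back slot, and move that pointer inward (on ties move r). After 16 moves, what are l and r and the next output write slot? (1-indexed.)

[1,19] |-20|>|19| out[19]=400 → l++
[2,19] |-18|<=|19| out[18]=361 → r--
[2,18] |-18|>|7| out[17]=324 → l++
[3,18] |-17|>|7| out[16]=289 → l++
[4,18] |-16|>|7| out[15]=256 → l++
[5,18] |-15|>|7| out[14]=225 → l++
[6,18] |-14|>|7| out[13]=196 → l++
[7,18] |-13|>|7| out[12]=169 → l++
[8,18] |-12|>|7| out[11]=144 → l++
[9,18] |-11|>|7| out[10]=121 → l++
[10,18] |-10|>|7| out[9]=100 → l++
[11,18] |-9|>|7| out[8]=81 → l++
[12,18] |-6|<=|7| out[7]=49 → r--
[12,17] |-6|<=|6| out[6]=36 → r--
[12,16] |-6|>|-1| out[5]=36 → l++
[13,16] |-4|>|-1| out[4]=16 → l++

l=14, r=16, next write slot=3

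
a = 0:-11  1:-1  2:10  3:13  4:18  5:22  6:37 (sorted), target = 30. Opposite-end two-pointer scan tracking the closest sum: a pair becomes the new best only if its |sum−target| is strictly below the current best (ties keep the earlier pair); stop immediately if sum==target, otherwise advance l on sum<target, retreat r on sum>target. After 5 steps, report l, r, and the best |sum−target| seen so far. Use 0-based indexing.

[0,6] -11+37=26 d=4 * → l++
[1,6] -1+37=36 d=6 → r--
[1,5] -1+22=21 d=9 → l++
[2,5] 10+22=32 d=2 * → r--
[2,4] 10+18=28 d=2 → l++

l=3, r=4, best |Δ|=2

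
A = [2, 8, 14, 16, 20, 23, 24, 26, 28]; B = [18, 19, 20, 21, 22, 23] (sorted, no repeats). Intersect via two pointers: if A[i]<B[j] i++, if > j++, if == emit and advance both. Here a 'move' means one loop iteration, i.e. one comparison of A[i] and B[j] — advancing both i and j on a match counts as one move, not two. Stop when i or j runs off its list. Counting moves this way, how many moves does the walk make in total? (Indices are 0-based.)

i=0 j=0: 2<18, i++
i=1 j=0: 8<18, i++
i=2 j=0: 14<18, i++
i=3 j=0: 16<18, i++
i=4 j=0: 20>18, j++
i=4 j=1: 20>19, j++
i=4 j=2: 20==20 emit, i++,j++
i=5 j=3: 23>21, j++
i=5 j=4: 23>22, j++
i=5 j=5: 23==23 emit, i++,j++

10 moves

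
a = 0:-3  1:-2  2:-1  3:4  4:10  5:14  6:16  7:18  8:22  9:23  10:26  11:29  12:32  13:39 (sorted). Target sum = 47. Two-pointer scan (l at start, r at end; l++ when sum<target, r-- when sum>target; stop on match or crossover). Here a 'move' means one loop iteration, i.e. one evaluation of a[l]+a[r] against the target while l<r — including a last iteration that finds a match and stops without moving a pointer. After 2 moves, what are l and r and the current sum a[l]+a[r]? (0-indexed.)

l=2, r=13, sum=38

l=0 r=13: -3+39=36 <47, l++
l=1 r=13: -2+39=37 <47, l++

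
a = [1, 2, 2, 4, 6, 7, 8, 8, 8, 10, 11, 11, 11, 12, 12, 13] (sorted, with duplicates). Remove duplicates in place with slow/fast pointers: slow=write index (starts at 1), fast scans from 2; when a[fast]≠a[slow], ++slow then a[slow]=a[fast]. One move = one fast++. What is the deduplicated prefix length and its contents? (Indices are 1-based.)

slow=1 fast=2: a[fast]=2≠a[slow]=1 write a[2]=2, slow++,fast++
slow=2 fast=3: a[fast]=2=a[slow] dup, fast++
slow=2 fast=4: a[fast]=4≠a[slow]=2 write a[3]=4, slow++,fast++
slow=3 fast=5: a[fast]=6≠a[slow]=4 write a[4]=6, slow++,fast++
slow=4 fast=6: a[fast]=7≠a[slow]=6 write a[5]=7, slow++,fast++
slow=5 fast=7: a[fast]=8≠a[slow]=7 write a[6]=8, slow++,fast++
slow=6 fast=8: a[fast]=8=a[slow] dup, fast++
slow=6 fast=9: a[fast]=8=a[slow] dup, fast++
slow=6 fast=10: a[fast]=10≠a[slow]=8 write a[7]=10, slow++,fast++
slow=7 fast=11: a[fast]=11≠a[slow]=10 write a[8]=11, slow++,fast++
slow=8 fast=12: a[fast]=11=a[slow] dup, fast++
slow=8 fast=13: a[fast]=11=a[slow] dup, fast++
slow=8 fast=14: a[fast]=12≠a[slow]=11 write a[9]=12, slow++,fast++
slow=9 fast=15: a[fast]=12=a[slow] dup, fast++
slow=9 fast=16: a[fast]=13≠a[slow]=12 write a[10]=13, slow++,fast++

length 10; prefix = [1, 2, 4, 6, 7, 8, 10, 11, 12, 13]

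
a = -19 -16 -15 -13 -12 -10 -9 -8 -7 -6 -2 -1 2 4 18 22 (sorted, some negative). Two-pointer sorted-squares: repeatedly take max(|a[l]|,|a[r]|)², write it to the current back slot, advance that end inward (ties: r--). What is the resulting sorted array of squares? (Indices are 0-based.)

[1, 4, 4, 16, 36, 49, 64, 81, 100, 144, 169, 225, 256, 324, 361, 484]

l=0 r=15: |-19|<=|22| out[15]=484, r--
l=0 r=14: |-19|>|18| out[14]=361, l++
l=1 r=14: |-16|<=|18| out[13]=324, r--
l=1 r=13: |-16|>|4| out[12]=256, l++
l=2 r=13: |-15|>|4| out[11]=225, l++
l=3 r=13: |-13|>|4| out[10]=169, l++
l=4 r=13: |-12|>|4| out[9]=144, l++
l=5 r=13: |-10|>|4| out[8]=100, l++
l=6 r=13: |-9|>|4| out[7]=81, l++
l=7 r=13: |-8|>|4| out[6]=64, l++
l=8 r=13: |-7|>|4| out[5]=49, l++
l=9 r=13: |-6|>|4| out[4]=36, l++
l=10 r=13: |-2|<=|4| out[3]=16, r--
l=10 r=12: |-2|<=|2| out[2]=4, r--
l=10 r=11: |-2|>|-1| out[1]=4, l++
l=11 r=11: |-1|<=|-1| out[0]=1, r--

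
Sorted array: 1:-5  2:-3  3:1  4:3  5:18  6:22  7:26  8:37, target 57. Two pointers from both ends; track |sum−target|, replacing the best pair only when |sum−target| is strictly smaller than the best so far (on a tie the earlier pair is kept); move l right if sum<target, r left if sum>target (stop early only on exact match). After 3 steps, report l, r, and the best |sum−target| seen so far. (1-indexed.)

l=4, r=8, best |Δ|=19

l=1 r=8: -5+37=32 d=25 *, l++
l=2 r=8: -3+37=34 d=23 *, l++
l=3 r=8: 1+37=38 d=19 *, l++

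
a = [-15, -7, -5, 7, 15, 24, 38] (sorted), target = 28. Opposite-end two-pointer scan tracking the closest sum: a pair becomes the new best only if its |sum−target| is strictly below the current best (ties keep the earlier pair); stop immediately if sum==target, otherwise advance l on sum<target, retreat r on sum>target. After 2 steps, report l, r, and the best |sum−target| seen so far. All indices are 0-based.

l=1, r=5, best |Δ|=3

[0,6] -15+38=23 d=5 * → l++
[1,6] -7+38=31 d=3 * → r--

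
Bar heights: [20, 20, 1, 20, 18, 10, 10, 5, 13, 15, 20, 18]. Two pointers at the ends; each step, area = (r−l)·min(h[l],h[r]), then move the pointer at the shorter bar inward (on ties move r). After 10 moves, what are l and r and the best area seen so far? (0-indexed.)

[0,11] min(20,18)*11=198 best=198 * → r--
[0,10] min(20,20)*10=200 best=200 * → r--
[0,9] min(20,15)*9=135 best=200 → r--
[0,8] min(20,13)*8=104 best=200 → r--
[0,7] min(20,5)*7=35 best=200 → r--
[0,6] min(20,10)*6=60 best=200 → r--
[0,5] min(20,10)*5=50 best=200 → r--
[0,4] min(20,18)*4=72 best=200 → r--
[0,3] min(20,20)*3=60 best=200 → r--
[0,2] min(20,1)*2=2 best=200 → r--

l=0, r=1, best area=200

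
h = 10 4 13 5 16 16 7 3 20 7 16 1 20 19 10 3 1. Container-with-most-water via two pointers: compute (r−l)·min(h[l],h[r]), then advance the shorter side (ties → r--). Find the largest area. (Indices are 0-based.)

max area = 144

[0,16] min(10,1)*16=16 best=16 * → r--
[0,15] min(10,3)*15=45 best=45 * → r--
[0,14] min(10,10)*14=140 best=140 * → r--
[0,13] min(10,19)*13=130 best=140 → l++
[1,13] min(4,19)*12=48 best=140 → l++
[2,13] min(13,19)*11=143 best=143 * → l++
[3,13] min(5,19)*10=50 best=143 → l++
[4,13] min(16,19)*9=144 best=144 * → l++
[5,13] min(16,19)*8=128 best=144 → l++
[6,13] min(7,19)*7=49 best=144 → l++
[7,13] min(3,19)*6=18 best=144 → l++
[8,13] min(20,19)*5=95 best=144 → r--
[8,12] min(20,20)*4=80 best=144 → r--
[8,11] min(20,1)*3=3 best=144 → r--
[8,10] min(20,16)*2=32 best=144 → r--
[8,9] min(20,7)*1=7 best=144 → r--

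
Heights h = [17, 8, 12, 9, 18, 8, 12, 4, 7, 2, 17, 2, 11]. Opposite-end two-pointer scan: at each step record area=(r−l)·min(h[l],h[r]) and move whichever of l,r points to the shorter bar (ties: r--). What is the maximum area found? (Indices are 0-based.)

max area = 170

l=0 r=12: min(17,11)*12=132 best=132 *, r--
l=0 r=11: min(17,2)*11=22 best=132, r--
l=0 r=10: min(17,17)*10=170 best=170 *, r--
l=0 r=9: min(17,2)*9=18 best=170, r--
l=0 r=8: min(17,7)*8=56 best=170, r--
l=0 r=7: min(17,4)*7=28 best=170, r--
l=0 r=6: min(17,12)*6=72 best=170, r--
l=0 r=5: min(17,8)*5=40 best=170, r--
l=0 r=4: min(17,18)*4=68 best=170, l++
l=1 r=4: min(8,18)*3=24 best=170, l++
l=2 r=4: min(12,18)*2=24 best=170, l++
l=3 r=4: min(9,18)*1=9 best=170, l++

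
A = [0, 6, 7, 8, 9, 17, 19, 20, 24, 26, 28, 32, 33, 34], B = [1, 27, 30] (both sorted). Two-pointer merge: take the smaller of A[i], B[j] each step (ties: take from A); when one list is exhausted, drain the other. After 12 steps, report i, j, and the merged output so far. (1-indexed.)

i=1 j=1: A[i]=0<=B[j]=1 take 0, i++
i=2 j=1: A[i]=6>B[j]=1 take 1, j++
i=2 j=2: A[i]=6<=B[j]=27 take 6, i++
i=3 j=2: A[i]=7<=B[j]=27 take 7, i++
i=4 j=2: A[i]=8<=B[j]=27 take 8, i++
i=5 j=2: A[i]=9<=B[j]=27 take 9, i++
i=6 j=2: A[i]=17<=B[j]=27 take 17, i++
i=7 j=2: A[i]=19<=B[j]=27 take 19, i++
i=8 j=2: A[i]=20<=B[j]=27 take 20, i++
i=9 j=2: A[i]=24<=B[j]=27 take 24, i++
i=10 j=2: A[i]=26<=B[j]=27 take 26, i++
i=11 j=2: A[i]=28>B[j]=27 take 27, j++

i=11, j=3, merged so far=[0, 1, 6, 7, 8, 9, 17, 19, 20, 24, 26, 27]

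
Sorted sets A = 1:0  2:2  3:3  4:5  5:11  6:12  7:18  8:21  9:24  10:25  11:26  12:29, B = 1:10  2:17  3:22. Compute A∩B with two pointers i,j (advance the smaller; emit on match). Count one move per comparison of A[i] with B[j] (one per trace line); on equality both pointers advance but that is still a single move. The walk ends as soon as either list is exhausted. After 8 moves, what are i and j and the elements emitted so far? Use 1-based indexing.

[i=1,j=1] 0<10 → i++
[i=2,j=1] 2<10 → i++
[i=3,j=1] 3<10 → i++
[i=4,j=1] 5<10 → i++
[i=5,j=1] 11>10 → j++
[i=5,j=2] 11<17 → i++
[i=6,j=2] 12<17 → i++
[i=7,j=2] 18>17 → j++

i=7, j=3, emitted=[]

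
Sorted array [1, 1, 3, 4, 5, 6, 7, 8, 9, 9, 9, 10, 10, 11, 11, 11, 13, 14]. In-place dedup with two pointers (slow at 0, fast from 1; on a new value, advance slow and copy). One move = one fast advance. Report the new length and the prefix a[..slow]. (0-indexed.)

slow=0 fast=1: a[fast]=1=a[slow] dup, fast++
slow=0 fast=2: a[fast]=3≠a[slow]=1 write a[1]=3, slow++,fast++
slow=1 fast=3: a[fast]=4≠a[slow]=3 write a[2]=4, slow++,fast++
slow=2 fast=4: a[fast]=5≠a[slow]=4 write a[3]=5, slow++,fast++
slow=3 fast=5: a[fast]=6≠a[slow]=5 write a[4]=6, slow++,fast++
slow=4 fast=6: a[fast]=7≠a[slow]=6 write a[5]=7, slow++,fast++
slow=5 fast=7: a[fast]=8≠a[slow]=7 write a[6]=8, slow++,fast++
slow=6 fast=8: a[fast]=9≠a[slow]=8 write a[7]=9, slow++,fast++
slow=7 fast=9: a[fast]=9=a[slow] dup, fast++
slow=7 fast=10: a[fast]=9=a[slow] dup, fast++
slow=7 fast=11: a[fast]=10≠a[slow]=9 write a[8]=10, slow++,fast++
slow=8 fast=12: a[fast]=10=a[slow] dup, fast++
slow=8 fast=13: a[fast]=11≠a[slow]=10 write a[9]=11, slow++,fast++
slow=9 fast=14: a[fast]=11=a[slow] dup, fast++
slow=9 fast=15: a[fast]=11=a[slow] dup, fast++
slow=9 fast=16: a[fast]=13≠a[slow]=11 write a[10]=13, slow++,fast++
slow=10 fast=17: a[fast]=14≠a[slow]=13 write a[11]=14, slow++,fast++

length 12; prefix = [1, 3, 4, 5, 6, 7, 8, 9, 10, 11, 13, 14]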